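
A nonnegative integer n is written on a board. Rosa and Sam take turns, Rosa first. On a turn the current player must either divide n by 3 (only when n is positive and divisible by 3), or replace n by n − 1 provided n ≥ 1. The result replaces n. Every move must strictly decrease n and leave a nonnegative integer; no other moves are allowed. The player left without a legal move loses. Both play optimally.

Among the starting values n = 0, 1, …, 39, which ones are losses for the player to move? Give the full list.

0, 2, 4, 7, 9, 11, 13, 15, 17, 19, 22, 24, 26, 28, 30, 32, 34, 36, 38

Build the W/L table. Terminal = L. A non-terminal position is W if it has a move to some L; otherwise it is L.
n=0: no move → L
n=1: reaches L-position 0 → W
n=2: only reaches 1(W), which is W → L
n=3: reaches L-position 2 → W
n=4: only reaches 3(W), which is W → L
n=5: reaches L-position 4 → W
n=6: reaches L-position 2 → W
n=7: only reaches 6(W), which is W → L
n=8: reaches L-position 7 → W
n=9: only reaches 3(W), 8(W), all W → L
n=10: reaches L-position 9 → W
n=11: only reaches 10(W), which is W → L
n=12: reaches L-position 4 → W
n=13: only reaches 12(W), which is W → L
n=14: reaches L-position 13 → W
n=15: only reaches 5(W), 14(W), all W → L
n=16: reaches L-position 15 → W
n=17: only reaches 16(W), which is W → L
n=18: reaches L-position 17 → W
n=19: only reaches 18(W), which is W → L
n=20: reaches L-position 19 → W
n=21: reaches L-position 7 → W
n=22: only reaches 21(W), which is W → L
n=23: reaches L-position 22 → W
n=24: only reaches 8(W), 23(W), all W → L
n=25: reaches L-position 24 → W
n=26: only reaches 25(W), which is W → L
n=27: reaches L-position 9 → W
n=28: only reaches 27(W), which is W → L
n=29: reaches L-position 28 → W
n=30: only reaches 10(W), 29(W), all W → L
n=31: reaches L-position 30 → W
n=32: only reaches 31(W), which is W → L
n=33: reaches L-position 11 → W
n=34: only reaches 33(W), which is W → L
n=35: reaches L-position 34 → W
n=36: only reaches 12(W), 35(W), all W → L
n=37: reaches L-position 36 → W
n=38: only reaches 37(W), which is W → L
n=39: reaches L-position 13 → W
Reading off the rows marked L gives the requested list; there are 19 such values of n.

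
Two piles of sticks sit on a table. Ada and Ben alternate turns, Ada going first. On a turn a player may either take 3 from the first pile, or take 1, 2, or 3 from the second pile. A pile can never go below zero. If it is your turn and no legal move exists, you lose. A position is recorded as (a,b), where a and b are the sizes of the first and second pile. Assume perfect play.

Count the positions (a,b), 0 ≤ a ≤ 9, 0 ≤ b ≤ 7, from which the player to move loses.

Work bottom-up. With no move the player to move loses. Otherwise the position is W if at least one move leads to an L position for the opponent, and L if every move leads to a W.
Every move lowers a or b (never raises either), so fill the grid row by row in increasing a, and left to right within a row: each cell's successors are then already labelled.
      b=0  b=1  b=2  b=3  b=4  b=5  b=6  b=7
a=0:    L    W    W    W    L    W    W    W
a=1:    L    W    W    W    L    W    W    W
a=2:    L    W    W    W    L    W    W    W
a=3:    W    L    W    W    W    L    W    W
a=4:    W    L    W    W    W    L    W    W
a=5:    W    L    W    W    W    L    W    W
a=6:    L    W    W    W    L    W    W    W
a=7:    L    W    W    W    L    W    W    W
a=8:    L    W    W    W    L    W    W    W
a=9:    W    L    W    W    W    L    W    W
Cells with no legal move (terminal, hence L): (0,0), (1,0), (2,0).
The remaining L cells, each justified by listing all of its moves:
(0,4): moves to (0,3)(W), (0,2)(W), (0,1)(W); every one is W ⇒ L
(1,4): moves to (1,3)(W), (1,2)(W), (1,1)(W); every one is W ⇒ L
(2,4): moves to (2,3)(W), (2,2)(W), (2,1)(W); every one is W ⇒ L
(3,1): moves to (0,1)(W), (3,0)(W); every one is W ⇒ L
(3,5): moves to (0,5)(W), (3,4)(W), (3,3)(W), (3,2)(W); every one is W ⇒ L
(4,1): moves to (1,1)(W), (4,0)(W); every one is W ⇒ L
(4,5): moves to (1,5)(W), (4,4)(W), (4,3)(W), (4,2)(W); every one is W ⇒ L
(5,1): moves to (2,1)(W), (5,0)(W); every one is W ⇒ L
(5,5): moves to (2,5)(W), (5,4)(W), (5,3)(W), (5,2)(W); every one is W ⇒ L
(6,0): the only move is to (3,0)(W), a W ⇒ L
(6,4): moves to (3,4)(W), (6,3)(W), (6,2)(W), (6,1)(W); every one is W ⇒ L
(7,0): the only move is to (4,0)(W), a W ⇒ L
(7,4): moves to (4,4)(W), (7,3)(W), (7,2)(W), (7,1)(W); every one is W ⇒ L
(8,0): the only move is to (5,0)(W), a W ⇒ L
(8,4): moves to (5,4)(W), (8,3)(W), (8,2)(W), (8,1)(W); every one is W ⇒ L
(9,1): moves to (6,1)(W), (9,0)(W); every one is W ⇒ L
(9,5): moves to (6,5)(W), (9,4)(W), (9,3)(W), (9,2)(W); every one is W ⇒ L
Every other cell has at least one move into one of the L cells above, so it is W.
L cells per row: a=0: 2, a=1: 2, a=2: 2, a=3: 2, a=4: 2, a=5: 2, a=6: 2, a=7: 2, a=8: 2, a=9: 2; total 20.

20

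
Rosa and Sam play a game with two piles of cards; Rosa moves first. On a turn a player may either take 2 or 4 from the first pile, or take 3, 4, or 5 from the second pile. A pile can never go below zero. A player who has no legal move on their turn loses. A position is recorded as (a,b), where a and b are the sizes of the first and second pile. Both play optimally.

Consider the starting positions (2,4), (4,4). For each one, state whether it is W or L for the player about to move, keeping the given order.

Work bottom-up. With no move the player to move loses. Otherwise the position is W if at least one move leads to an L position for the opponent, and L if every move leads to a W.
No move ever increases a pile, so every position that can arise here has a ≤ 4 and b ≤ 4; it is enough to label the cells with 0 ≤ a ≤ 4 and 0 ≤ b ≤ 4.
Every move lowers a or b (never raises either), so fill the grid row by row in increasing a, and left to right within a row: each cell's successors are then already labelled.
      b=0  b=1  b=2  b=3  b=4
a=0:    L    L    L    W    W
a=1:    L    L    L    W    W
a=2:    W    W    W    L    L
a=3:    W    W    W    L    L
a=4:    W    W    W    W    W
Cells with no legal move (terminal, hence L): (0,0), (0,1), (0,2), (1,0), (1,1), (1,2).
The remaining L cells, each justified by listing all of its moves:
(2,3): only reaches (0,3)(W), (2,0)(W), all W → L
(2,4): only reaches (0,4)(W), (2,1)(W), (2,0)(W), all W → L
(3,3): only reaches (1,3)(W), (3,0)(W), all W → L
(3,4): only reaches (1,4)(W), (3,1)(W), (3,0)(W), all W → L
Every other cell has at least one move into one of the L cells above, so it is W.
(2,4): one of the L cells justified above, so L
(4,4): the move to (2,4) reaches an L cell, so W

(2,4): L, (4,4): W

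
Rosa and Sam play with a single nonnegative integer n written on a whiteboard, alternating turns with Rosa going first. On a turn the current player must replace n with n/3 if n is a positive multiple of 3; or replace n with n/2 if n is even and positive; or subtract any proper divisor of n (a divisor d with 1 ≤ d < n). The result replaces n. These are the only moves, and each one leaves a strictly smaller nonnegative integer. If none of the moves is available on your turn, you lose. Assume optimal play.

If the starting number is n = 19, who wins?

Sam wins.

Work bottom-up. With no move the player to move loses. Otherwise the position is W if at least one move leads to an L position for the opponent, and L if every move leads to a W.
n=0: no move → L
n=1: no move → L
n=2: W (go to 1, an L position)
n=3: W (go to 1, an L position)
n=4: L (options 2(W), 3(W) are all W)
n=5: W (go to 4, an L position)
n=6: W (go to 4, an L position)
n=7: L (sole option 6(W) is W)
n=8: W (go to 4, an L position)
n=9: L (options 3(W), 6(W), 8(W) are all W)
n=10: W (go to 9, an L position)
n=11: L (sole option 10(W) is W)
n=12: W (go to 4, an L position)
n=13: L (sole option 12(W) is W)
n=14: W (go to 7, an L position)
n=15: L (options 5(W), 10(W), 12(W), 14(W) are all W)
n=16: W (go to 15, an L position)
n=17: L (sole option 16(W) is W)
n=18: W (go to 9, an L position)
n=19: L (sole option 18(W) is W)
Every move from 19 reaches a W position, so the mover loses.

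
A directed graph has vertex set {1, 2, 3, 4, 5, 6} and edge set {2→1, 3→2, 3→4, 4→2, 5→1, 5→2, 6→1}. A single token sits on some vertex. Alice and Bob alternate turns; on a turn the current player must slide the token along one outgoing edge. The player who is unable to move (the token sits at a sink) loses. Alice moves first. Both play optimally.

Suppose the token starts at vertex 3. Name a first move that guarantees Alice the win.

Classify positions by backward induction: terminal positions (no move available) are L. From any other position, the mover wins iff some move reaches an L.
Every edge goes from a vertex to one that appears earlier in the order 1, 2, 5, 4, 6, 3, so processing vertices in that order labels each vertex after all of its successors.
1: no outgoing edge → L
2: can move to 1, which is L ⇒ W
5: can move to 1, which is L ⇒ W
4: the only move is to 2(W), a W ⇒ L
6: can move to 1, which is L ⇒ W
3: can move to 4, which is L ⇒ W
From 3, the L positions reachable in one move are: 4.

Move to 4.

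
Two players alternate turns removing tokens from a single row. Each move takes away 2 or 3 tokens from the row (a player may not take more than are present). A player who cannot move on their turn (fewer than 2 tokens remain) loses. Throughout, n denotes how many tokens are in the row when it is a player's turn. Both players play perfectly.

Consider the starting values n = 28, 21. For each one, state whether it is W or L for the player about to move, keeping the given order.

Classify positions by backward induction: terminal positions (no move available) are L. From any other position, the mover wins iff some move reaches an L.
n=0: no move → L
n=1: no move → L
n=2: reaches L-position 0 → W
n=3: reaches L-position 1 → W
n=4: reaches L-position 1 → W
n=5: only reaches 3(W), 2(W), all W → L
n=6: only reaches 4(W), 3(W), all W → L
n=7: reaches L-position 5 → W
n=8: reaches L-position 6 → W
n=9: reaches L-position 6 → W
n=10: only reaches 8(W), 7(W), all W → L
n=11: only reaches 9(W), 8(W), all W → L
n=12: reaches L-position 10 → W
n=13: reaches L-position 11 → W
n=14: reaches L-position 11 → W
n=15: only reaches 13(W), 12(W), all W → L
n=16: only reaches 14(W), 13(W), all W → L
n=17: reaches L-position 15 → W
n=18: reaches L-position 16 → W
n=19: reaches L-position 16 → W
n=20: only reaches 18(W), 17(W), all W → L
n=21: only reaches 19(W), 18(W), all W → L
n=22: reaches L-position 20 → W
n=23: reaches L-position 21 → W
n=24: reaches L-position 21 → W
n=25: only reaches 23(W), 22(W), all W → L
n=26: only reaches 24(W), 23(W), all W → L
n=27: reaches L-position 25 → W
n=28: reaches L-position 26 → W

28: W, 21: L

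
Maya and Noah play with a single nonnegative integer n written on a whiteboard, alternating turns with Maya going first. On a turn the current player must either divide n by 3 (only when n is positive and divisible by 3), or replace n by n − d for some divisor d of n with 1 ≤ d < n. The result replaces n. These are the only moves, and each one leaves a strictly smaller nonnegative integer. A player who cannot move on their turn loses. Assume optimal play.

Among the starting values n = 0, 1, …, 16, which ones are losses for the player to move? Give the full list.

Compute win/loss labels from the base case upward. A position with no move is L. Any other position is W if it can reach an L in one move, else L.
n=0: no move → L
n=1: no move → L
n=2: reaches L-position 1 → W
n=3: reaches L-position 1 → W
n=4: only reaches 2(W), 3(W), all W → L
n=5: reaches L-position 4 → W
n=6: reaches L-position 4 → W
n=7: only reaches 6(W), which is W → L
n=8: reaches L-position 4 → W
n=9: only reaches 3(W), 6(W), 8(W), all W → L
n=10: reaches L-position 9 → W
n=11: only reaches 10(W), which is W → L
n=12: reaches L-position 4 → W
n=13: only reaches 12(W), which is W → L
n=14: reaches L-position 7 → W
n=15: only reaches 5(W), 10(W), 12(W), 14(W), all W → L
n=16: reaches L-position 15 → W
The losing starting values of n are exactly the entries labelled L in this table (8 of them).

0, 1, 4, 7, 9, 11, 13, 15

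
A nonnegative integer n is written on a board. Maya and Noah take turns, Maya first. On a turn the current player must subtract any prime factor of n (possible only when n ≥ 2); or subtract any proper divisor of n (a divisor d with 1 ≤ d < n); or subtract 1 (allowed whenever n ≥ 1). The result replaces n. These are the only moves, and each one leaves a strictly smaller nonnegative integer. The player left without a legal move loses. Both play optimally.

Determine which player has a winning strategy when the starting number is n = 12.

Classify positions by backward induction: terminal positions (no move available) are L. From any other position, the mover wins iff some move reaches an L.
n=0: no move → L
n=1: →0(L), so W
n=2: →0(L), so W
n=3: →0(L), so W
n=4: →2(W), 3(W) — all W, so L
n=5: →0(L), so W
n=6: →4(L), so W
n=7: →0(L), so W
n=8: →4(L), so W
n=9: →6(W), 8(W) — all W, so L
n=10: →9(L), so W
n=11: →0(L), so W
n=12: →9(L), so W
The starting position 12 is W: Maya should move to 9, handing over an L position.

Maya wins.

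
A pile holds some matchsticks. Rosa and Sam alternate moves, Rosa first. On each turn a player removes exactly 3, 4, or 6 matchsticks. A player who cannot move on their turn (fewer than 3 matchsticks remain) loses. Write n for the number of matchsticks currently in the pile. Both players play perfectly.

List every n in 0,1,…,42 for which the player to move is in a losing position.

0, 1, 2, 9, 10, 11, 18, 19, 20, 27, 28, 29, 36, 37, 38

Positions with no move are L. A position that does have a move is losing for the player to move precisely when every available move leads to a winning position for the opponent. Fill in the labels:
n=0: no move → L
n=1: no move → L
n=2: no move → L
n=3: →0(L), so W
n=4: →1(L), so W
n=5: →2(L), so W
n=6: →2(L), so W
n=7: →1(L), so W
n=8: →2(L), so W
n=9: →6(W), 5(W), 3(W) — all W, so L
n=10: →7(W), 6(W), 4(W) — all W, so L
n=11: →8(W), 7(W), 5(W) — all W, so L
n=12: →9(L), so W
n=13: →10(L), so W
n=14: →11(L), so W
n=15: →11(L), so W
n=16: →10(L), so W
n=17: →11(L), so W
n=18: →15(W), 14(W), 12(W) — all W, so L
n=19: →16(W), 15(W), 13(W) — all W, so L
n=20: →17(W), 16(W), 14(W) — all W, so L
n=21: →18(L), so W
n=22: →19(L), so W
n=23: →20(L), so W
n=24: →20(L), so W
n=25: →19(L), so W
n=26: →20(L), so W
n=27: →24(W), 23(W), 21(W) — all W, so L
n=28: →25(W), 24(W), 22(W) — all W, so L
n=29: →26(W), 25(W), 23(W) — all W, so L
n=30: →27(L), so W
n=31: →28(L), so W
n=32: →29(L), so W
n=33: →29(L), so W
n=34: →28(L), so W
n=35: →29(L), so W
n=36: →33(W), 32(W), 30(W) — all W, so L
n=37: →34(W), 33(W), 31(W) — all W, so L
n=38: →35(W), 34(W), 32(W) — all W, so L
n=39: →36(L), so W
n=40: →37(L), so W
n=41: →38(L), so W
n=42: →38(L), so W
The losing starting values of n are exactly the entries labelled L in this table (15 of them).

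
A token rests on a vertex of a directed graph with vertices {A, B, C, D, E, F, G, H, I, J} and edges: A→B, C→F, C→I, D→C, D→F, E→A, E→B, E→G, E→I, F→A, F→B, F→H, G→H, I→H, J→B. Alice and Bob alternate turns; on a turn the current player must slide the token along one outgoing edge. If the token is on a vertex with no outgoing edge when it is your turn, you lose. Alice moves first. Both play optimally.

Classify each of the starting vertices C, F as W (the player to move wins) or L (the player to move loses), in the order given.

Build the W/L table. Terminal = L. A non-terminal position is W if it has a move to some L; otherwise it is L.
Every edge goes from a vertex to one that appears earlier in the order B, H, A, I, F, G, C, J, D, E, so processing vertices in that order labels each vertex after all of its successors.
B: no outgoing edge → L
H: no outgoing edge → L
A: →B(L), so W
I: →H(L), so W
F: →H(L), so W
G: →H(L), so W
C: →F(W), I(W) — all W, so L
J: →B(L), so W
D: →C(L), so W
E: →B(L), so W

C: L, F: W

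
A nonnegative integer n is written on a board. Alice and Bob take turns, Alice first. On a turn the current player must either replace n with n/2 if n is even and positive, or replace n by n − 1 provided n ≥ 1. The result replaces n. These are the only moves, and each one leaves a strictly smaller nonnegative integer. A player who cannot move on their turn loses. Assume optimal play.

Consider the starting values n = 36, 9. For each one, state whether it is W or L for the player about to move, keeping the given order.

Positions with no move are L. A position that does have a move is losing for the player to move precisely when every available move leads to a winning position for the opponent. Fill in the labels:
n=0: no move → L
n=1: W (go to 0, an L position)
n=2: L (sole option 1(W) is W)
n=3: W (go to 2, an L position)
n=4: W (go to 2, an L position)
n=5: L (sole option 4(W) is W)
n=6: W (go to 5, an L position)
n=7: L (sole option 6(W) is W)
n=8: W (go to 7, an L position)
n=9: L (sole option 8(W) is W)
n=10: W (go to 5, an L position)
n=11: L (sole option 10(W) is W)
n=12: W (go to 11, an L position)
n=13: L (sole option 12(W) is W)
n=14: W (go to 7, an L position)
n=15: L (sole option 14(W) is W)
n=16: W (go to 15, an L position)
n=17: L (sole option 16(W) is W)
n=18: W (go to 9, an L position)
n=19: L (sole option 18(W) is W)
n=20: W (go to 19, an L position)
n=21: L (sole option 20(W) is W)
n=22: W (go to 11, an L position)
n=23: L (sole option 22(W) is W)
n=24: W (go to 23, an L position)
n=25: L (sole option 24(W) is W)
n=26: W (go to 13, an L position)
n=27: L (sole option 26(W) is W)
n=28: W (go to 27, an L position)
n=29: L (sole option 28(W) is W)
n=30: W (go to 15, an L position)
n=31: L (sole option 30(W) is W)
n=32: W (go to 31, an L position)
n=33: L (sole option 32(W) is W)
n=34: W (go to 17, an L position)
n=35: L (sole option 34(W) is W)
n=36: W (go to 35, an L position)

36: W, 9: L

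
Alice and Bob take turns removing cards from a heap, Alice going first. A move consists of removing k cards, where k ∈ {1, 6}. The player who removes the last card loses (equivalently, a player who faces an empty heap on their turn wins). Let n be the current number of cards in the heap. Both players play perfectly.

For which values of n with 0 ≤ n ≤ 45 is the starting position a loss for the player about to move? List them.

Build the W/L table. Terminal = W. A non-terminal position is W if it has a move to some L; otherwise it is L.
n=0: no move; the opponent has just taken the last card and therefore loses → W
n=1: →0(W) only, which is W, so L
n=2: →1(L), so W
n=3: →2(W) only, which is W, so L
n=4: →3(L), so W
n=5: →4(W) only, which is W, so L
n=6: →5(L), so W
n=7: →1(L), so W
n=8: →7(W), 2(W) — all W, so L
n=9: →8(L), so W
n=10: →9(W), 4(W) — all W, so L
n=11: →10(L), so W
n=12: →11(W), 6(W) — all W, so L
n=13: →12(L), so W
n=14: →8(L), so W
n=15: →14(W), 9(W) — all W, so L
n=16: →15(L), so W
n=17: →16(W), 11(W) — all W, so L
n=18: →17(L), so W
n=19: →18(W), 13(W) — all W, so L
n=20: →19(L), so W
n=21: →15(L), so W
n=22: →21(W), 16(W) — all W, so L
n=23: →22(L), so W
n=24: →23(W), 18(W) — all W, so L
n=25: →24(L), so W
n=26: →25(W), 20(W) — all W, so L
n=27: →26(L), so W
n=28: →22(L), so W
n=29: →28(W), 23(W) — all W, so L
n=30: →29(L), so W
n=31: →30(W), 25(W) — all W, so L
n=32: →31(L), so W
n=33: →32(W), 27(W) — all W, so L
n=34: →33(L), so W
n=35: →29(L), so W
n=36: →35(W), 30(W) — all W, so L
n=37: →36(L), so W
n=38: →37(W), 32(W) — all W, so L
n=39: →38(L), so W
n=40: →39(W), 34(W) — all W, so L
n=41: →40(L), so W
n=42: →36(L), so W
n=43: →42(W), 37(W) — all W, so L
n=44: →43(L), so W
n=45: →44(W), 39(W) — all W, so L
The losing starting values of n are exactly the entries labelled L in this table (20 of them).

1, 3, 5, 8, 10, 12, 15, 17, 19, 22, 24, 26, 29, 31, 33, 36, 38, 40, 43, 45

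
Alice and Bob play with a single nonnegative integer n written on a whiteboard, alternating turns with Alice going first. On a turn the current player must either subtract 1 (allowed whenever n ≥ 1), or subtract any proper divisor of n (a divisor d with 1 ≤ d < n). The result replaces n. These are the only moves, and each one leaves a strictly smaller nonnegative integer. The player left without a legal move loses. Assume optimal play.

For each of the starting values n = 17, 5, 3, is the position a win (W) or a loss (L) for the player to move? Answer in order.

17: L, 5: L, 3: W

Use the standard recursion: the mover loses at a terminal position; elsewhere, the mover wins exactly when some move hands the opponent an L position.
n=0: no move → L
n=1: reaches L-position 0 → W
n=2: only reaches 1(W), which is W → L
n=3: reaches L-position 2 → W
n=4: reaches L-position 2 → W
n=5: only reaches 4(W), which is W → L
n=6: reaches L-position 5 → W
n=7: only reaches 6(W), which is W → L
n=8: reaches L-position 7 → W
n=9: only reaches 6(W), 8(W), all W → L
n=10: reaches L-position 5 → W
n=11: only reaches 10(W), which is W → L
n=12: reaches L-position 9 → W
n=13: only reaches 12(W), which is W → L
n=14: reaches L-position 7 → W
n=15: only reaches 10(W), 12(W), 14(W), all W → L
n=16: reaches L-position 15 → W
n=17: only reaches 16(W), which is W → L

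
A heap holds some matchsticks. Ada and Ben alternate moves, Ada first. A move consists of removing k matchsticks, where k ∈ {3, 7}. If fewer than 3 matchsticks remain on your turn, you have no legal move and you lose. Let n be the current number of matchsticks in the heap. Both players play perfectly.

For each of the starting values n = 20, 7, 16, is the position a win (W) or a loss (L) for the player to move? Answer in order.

20: L, 7: W, 16: L

Use the standard recursion: the mover loses at a terminal position; elsewhere, the mover wins exactly when some move hands the opponent an L position.
n=0: no move → L
n=1: no move → L
n=2: no move → L
n=3: can move to 0, which is L ⇒ W
n=4: can move to 1, which is L ⇒ W
n=5: can move to 2, which is L ⇒ W
n=6: the only move is to 3(W), a W ⇒ L
n=7: can move to 0, which is L ⇒ W
n=8: can move to 1, which is L ⇒ W
n=9: can move to 6, which is L ⇒ W
n=10: moves to 7(W), 3(W); every one is W ⇒ L
n=11: moves to 8(W), 4(W); every one is W ⇒ L
n=12: moves to 9(W), 5(W); every one is W ⇒ L
n=13: can move to 10, which is L ⇒ W
n=14: can move to 11, which is L ⇒ W
n=15: can move to 12, which is L ⇒ W
n=16: moves to 13(W), 9(W); every one is W ⇒ L
n=17: can move to 10, which is L ⇒ W
n=18: can move to 11, which is L ⇒ W
n=19: can move to 16, which is L ⇒ W
n=20: moves to 17(W), 13(W); every one is W ⇒ L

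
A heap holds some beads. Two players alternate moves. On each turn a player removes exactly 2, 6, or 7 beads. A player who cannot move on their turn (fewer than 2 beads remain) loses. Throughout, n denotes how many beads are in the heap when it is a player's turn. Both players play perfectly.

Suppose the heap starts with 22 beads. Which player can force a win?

Use the standard recursion: the mover loses at a terminal position; elsewhere, the mover wins exactly when some move hands the opponent an L position.
n=0: no move → L
n=1: no move → L
n=2: W (go to 0, an L position)
n=3: W (go to 1, an L position)
n=4: L (sole option 2(W) is W)
n=5: L (sole option 3(W) is W)
n=6: W (go to 4, an L position)
n=7: W (go to 5, an L position)
n=8: W (go to 1, an L position)
n=9: L (options 7(W), 3(W), 2(W) are all W)
n=10: W (go to 4, an L position)
n=11: W (go to 9, an L position)
n=12: W (go to 5, an L position)
n=13: L (options 11(W), 7(W), 6(W) are all W)
n=14: L (options 12(W), 8(W), 7(W) are all W)
n=15: W (go to 13, an L position)
n=16: W (go to 14, an L position)
n=17: L (options 15(W), 11(W), 10(W) are all W)
n=18: L (options 16(W), 12(W), 11(W) are all W)
n=19: W (go to 17, an L position)
n=20: W (go to 18, an L position)
n=21: W (go to 14, an L position)
n=22: L (options 20(W), 16(W), 15(W) are all W)
Every move from 22 reaches a W position, so the mover loses.

The second player wins.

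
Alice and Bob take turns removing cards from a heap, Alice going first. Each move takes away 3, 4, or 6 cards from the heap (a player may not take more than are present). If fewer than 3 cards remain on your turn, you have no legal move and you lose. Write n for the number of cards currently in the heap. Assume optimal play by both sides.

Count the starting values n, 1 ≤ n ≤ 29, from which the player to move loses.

Classify positions by backward induction: terminal positions (no move available) are L. From any other position, the mover wins iff some move reaches an L.
n=0: no move → L
n=1: no move → L
n=2: no move → L
n=3: →0(L), so W
n=4: →1(L), so W
n=5: →2(L), so W
n=6: →2(L), so W
n=7: →1(L), so W
n=8: →2(L), so W
n=9: →6(W), 5(W), 3(W) — all W, so L
n=10: →7(W), 6(W), 4(W) — all W, so L
n=11: →8(W), 7(W), 5(W) — all W, so L
n=12: →9(L), so W
n=13: →10(L), so W
n=14: →11(L), so W
n=15: →11(L), so W
n=16: →10(L), so W
n=17: →11(L), so W
n=18: →15(W), 14(W), 12(W) — all W, so L
n=19: →16(W), 15(W), 13(W) — all W, so L
n=20: →17(W), 16(W), 14(W) — all W, so L
n=21: →18(L), so W
n=22: →19(L), so W
n=23: →20(L), so W
n=24: →20(L), so W
n=25: →19(L), so W
n=26: →20(L), so W
n=27: →24(W), 23(W), 21(W) — all W, so L
n=28: →25(W), 24(W), 22(W) — all W, so L
n=29: →26(W), 25(W), 23(W) — all W, so L
L entries with 1 ≤ n ≤ 29 (n=0 is outside the asked range and is not counted): n = 1, 2, 9, 10, 11, 18, 19, 20, 27, 28, 29; that makes 11.

11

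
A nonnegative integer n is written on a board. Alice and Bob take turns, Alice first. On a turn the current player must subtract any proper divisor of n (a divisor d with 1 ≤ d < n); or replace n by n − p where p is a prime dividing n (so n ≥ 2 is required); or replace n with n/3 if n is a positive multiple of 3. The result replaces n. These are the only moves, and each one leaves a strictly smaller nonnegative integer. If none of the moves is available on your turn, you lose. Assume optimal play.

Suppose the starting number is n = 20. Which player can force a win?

Build the W/L table. Terminal = L. A non-terminal position is W if it has a move to some L; otherwise it is L.
n=0: no move → L
n=1: no move → L
n=2: can move to 0, which is L ⇒ W
n=3: can move to 0, which is L ⇒ W
n=4: moves to 2(W), 3(W); every one is W ⇒ L
n=5: can move to 0, which is L ⇒ W
n=6: can move to 4, which is L ⇒ W
n=7: can move to 0, which is L ⇒ W
n=8: can move to 4, which is L ⇒ W
n=9: moves to 3(W), 6(W), 8(W); every one is W ⇒ L
n=10: can move to 9, which is L ⇒ W
n=11: can move to 0, which is L ⇒ W
n=12: can move to 4, which is L ⇒ W
n=13: can move to 0, which is L ⇒ W
n=14: moves to 7(W), 12(W), 13(W); every one is W ⇒ L
n=15: can move to 14, which is L ⇒ W
n=16: can move to 14, which is L ⇒ W
n=17: can move to 0, which is L ⇒ W
n=18: can move to 9, which is L ⇒ W
n=19: can move to 0, which is L ⇒ W
n=20: moves to 10(W), 15(W), 16(W), 18(W), 19(W); every one is W ⇒ L
Every move from 20 reaches a W position, so the mover loses.

Bob wins.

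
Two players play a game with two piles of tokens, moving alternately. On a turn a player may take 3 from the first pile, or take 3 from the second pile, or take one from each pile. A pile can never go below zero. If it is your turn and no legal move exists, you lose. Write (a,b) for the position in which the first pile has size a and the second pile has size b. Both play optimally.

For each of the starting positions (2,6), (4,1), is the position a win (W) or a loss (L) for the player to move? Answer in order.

(2,6): W, (4,1): L

Positions with no move are L. A position that does have a move is losing for the player to move precisely when every available move leads to a winning position for the opponent. Fill in the labels:
No move ever increases a pile, so every position that can arise here has a ≤ 4 and b ≤ 6; it is enough to label the cells with 0 ≤ a ≤ 4 and 0 ≤ b ≤ 6.
Every move lowers a or b (never raises either), so fill the grid row by row in increasing a, and left to right within a row: each cell's successors are then already labelled.
      b=0  b=1  b=2  b=3  b=4  b=5  b=6
a=0:    L    L    L    W    W    W    L
a=1:    L    W    W    W    L    L    L
a=2:    L    W    L    W    L    W    W
a=3:    W    W    W    W    L    W    W
a=4:    W    L    L    L    W    W    W
Cells with no legal move (terminal, hence L): (0,0), (0,1), (0,2), (1,0), (2,0).
The remaining L cells, each justified by listing all of its moves:
(0,6): L (sole option (0,3)(W) is W)
(1,4): L (options (1,1)(W), (0,3)(W) are all W)
(1,5): L (options (1,2)(W), (0,4)(W) are all W)
(1,6): L (options (1,3)(W), (0,5)(W) are all W)
(2,2): L (sole option (1,1)(W) is W)
(2,4): L (options (2,1)(W), (1,3)(W) are all W)
(3,4): L (options (0,4)(W), (3,1)(W), (2,3)(W) are all W)
(4,1): L (options (1,1)(W), (3,0)(W) are all W)
(4,2): L (options (1,2)(W), (3,1)(W) are all W)
(4,3): L (options (1,3)(W), (4,0)(W), (3,2)(W) are all W)
Every other cell has at least one move into one of the L cells above, so it is W.
(2,6): the move to (1,5) reaches an L cell, so W
(4,1): one of the L cells justified above, so L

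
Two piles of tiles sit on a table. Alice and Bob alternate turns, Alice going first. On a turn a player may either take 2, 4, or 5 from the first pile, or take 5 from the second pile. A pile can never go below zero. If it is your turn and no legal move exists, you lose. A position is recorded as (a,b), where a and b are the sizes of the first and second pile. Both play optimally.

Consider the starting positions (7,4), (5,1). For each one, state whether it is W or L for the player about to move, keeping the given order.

Classify positions by backward induction: terminal positions (no move available) are L. From any other position, the mover wins iff some move reaches an L.
No move ever increases a pile, so every position that can arise here has a ≤ 7 and b ≤ 4; it is enough to label the cells with 0 ≤ a ≤ 7 and 0 ≤ b ≤ 4.
Every move lowers a or b (never raises either), so fill the grid row by row in increasing a, and left to right within a row: each cell's successors are then already labelled.
      b=0  b=1  b=2  b=3  b=4
a=0:    L    L    L    L    L
a=1:    L    L    L    L    L
a=2:    W    W    W    W    W
a=3:    W    W    W    W    W
a=4:    W    W    W    W    W
a=5:    W    W    W    W    W
a=6:    W    W    W    W    W
a=7:    L    L    L    L    L
Cells with no legal move (terminal, hence L): (0,0), (0,1), (0,2), (0,3), (0,4), (1,0), (1,1), (1,2), (1,3), (1,4).
The remaining L cells, each justified by listing all of its moves:
(7,0): L (options (5,0)(W), (3,0)(W), (2,0)(W) are all W)
(7,1): L (options (5,1)(W), (3,1)(W), (2,1)(W) are all W)
(7,2): L (options (5,2)(W), (3,2)(W), (2,2)(W) are all W)
(7,3): L (options (5,3)(W), (3,3)(W), (2,3)(W) are all W)
(7,4): L (options (5,4)(W), (3,4)(W), (2,4)(W) are all W)
Every other cell has at least one move into one of the L cells above, so it is W.
(7,4): one of the L cells justified above, so L
(5,1): the move to (1,1) reaches an L cell, so W

(7,4): L, (5,1): W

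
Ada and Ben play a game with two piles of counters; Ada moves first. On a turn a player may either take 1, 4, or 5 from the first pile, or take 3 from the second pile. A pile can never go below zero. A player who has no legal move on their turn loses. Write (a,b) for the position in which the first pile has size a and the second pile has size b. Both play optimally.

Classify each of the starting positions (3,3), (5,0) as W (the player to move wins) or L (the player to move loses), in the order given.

Work bottom-up. With no move the player to move loses. Otherwise the position is W if at least one move leads to an L position for the opponent, and L if every move leads to a W.
No move ever increases a pile, so every position that can arise here has a ≤ 5 and b ≤ 3; it is enough to label the cells with 0 ≤ a ≤ 5 and 0 ≤ b ≤ 3.
Every move lowers a or b (never raises either), so fill the grid row by row in increasing a, and left to right within a row: each cell's successors are then already labelled.
      b=0  b=1  b=2  b=3
a=0:    L    L    L    W
a=1:    W    W    W    L
a=2:    L    L    L    W
a=3:    W    W    W    L
a=4:    W    W    W    W
a=5:    W    W    W    W
Cells with no legal move (terminal, hence L): (0,0), (0,1), (0,2).
The remaining L cells, each justified by listing all of its moves:
(1,3): only reaches (0,3)(W), (1,0)(W), all W → L
(2,0): only reaches (1,0)(W), which is W → L
(2,1): only reaches (1,1)(W), which is W → L
(2,2): only reaches (1,2)(W), which is W → L
(3,3): only reaches (2,3)(W), (3,0)(W), all W → L
Every other cell has at least one move into one of the L cells above, so it is W.
(3,3): one of the L cells justified above, so L
(5,0): the move to (0,0) reaches an L cell, so W

(3,3): L, (5,0): W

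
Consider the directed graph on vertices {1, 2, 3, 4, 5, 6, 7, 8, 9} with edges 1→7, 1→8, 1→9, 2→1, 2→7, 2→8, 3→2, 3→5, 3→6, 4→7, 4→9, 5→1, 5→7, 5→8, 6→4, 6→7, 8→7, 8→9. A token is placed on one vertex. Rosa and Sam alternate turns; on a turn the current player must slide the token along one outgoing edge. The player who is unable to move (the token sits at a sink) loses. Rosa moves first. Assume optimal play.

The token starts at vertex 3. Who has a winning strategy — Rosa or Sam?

Build the W/L table. Terminal = L. A non-terminal position is W if it has a move to some L; otherwise it is L.
Every edge goes from a vertex to one that appears earlier in the order 9, 7, 8, 1, 2, 4, 6, 5, 3, so processing vertices in that order labels each vertex after all of its successors.
9: no outgoing edge → L
7: no outgoing edge → L
8: W (go to 7, an L position)
1: W (go to 7, an L position)
2: W (go to 7, an L position)
4: W (go to 7, an L position)
6: W (go to 7, an L position)
5: W (go to 7, an L position)
3: L (options 5(W), 6(W), 2(W) are all W)
Every move from 3 reaches a W position, so the mover loses.

Sam wins.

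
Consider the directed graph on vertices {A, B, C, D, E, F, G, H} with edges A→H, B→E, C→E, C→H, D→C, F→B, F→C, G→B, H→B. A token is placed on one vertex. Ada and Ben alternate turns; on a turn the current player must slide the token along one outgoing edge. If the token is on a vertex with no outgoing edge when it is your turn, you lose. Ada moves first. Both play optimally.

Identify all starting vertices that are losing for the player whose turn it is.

D, E, F, G, H

Compute win/loss labels from the base case upward. A position with no move is L. Any other position is W if it can reach an L in one move, else L.
Every edge goes from a vertex to one that appears earlier in the order E, B, H, C, A, D, F, G, so processing vertices in that order labels each vertex after all of its successors.
E: no outgoing edge → L
B: reaches L-position E → W
H: only reaches B(W), which is W → L
C: reaches L-position H → W
A: reaches L-position H → W
D: only reaches C(W), which is W → L
F: only reaches C(W), B(W), all W → L
G: only reaches B(W), which is W → L
Reading off the rows marked L gives the requested list; there are 5 such vertices.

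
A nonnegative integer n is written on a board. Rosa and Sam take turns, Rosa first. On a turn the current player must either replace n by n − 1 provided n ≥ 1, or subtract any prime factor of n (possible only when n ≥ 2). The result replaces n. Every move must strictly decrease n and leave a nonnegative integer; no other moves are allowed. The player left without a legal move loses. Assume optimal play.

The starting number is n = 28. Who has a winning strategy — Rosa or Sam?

Build the W/L table. Terminal = L. A non-terminal position is W if it has a move to some L; otherwise it is L.
n=0: no move → L
n=1: reaches L-position 0 → W
n=2: reaches L-position 0 → W
n=3: reaches L-position 0 → W
n=4: only reaches 2(W), 3(W), all W → L
n=5: reaches L-position 0 → W
n=6: reaches L-position 4 → W
n=7: reaches L-position 0 → W
n=8: only reaches 6(W), 7(W), all W → L
n=9: reaches L-position 8 → W
n=10: reaches L-position 8 → W
n=11: reaches L-position 0 → W
n=12: only reaches 9(W), 10(W), 11(W), all W → L
n=13: reaches L-position 0 → W
n=14: reaches L-position 12 → W
n=15: reaches L-position 12 → W
n=16: only reaches 14(W), 15(W), all W → L
n=17: reaches L-position 0 → W
n=18: reaches L-position 16 → W
n=19: reaches L-position 0 → W
n=20: only reaches 15(W), 18(W), 19(W), all W → L
n=21: reaches L-position 20 → W
n=22: reaches L-position 20 → W
n=23: reaches L-position 0 → W
n=24: only reaches 21(W), 22(W), 23(W), all W → L
n=25: reaches L-position 20 → W
n=26: reaches L-position 24 → W
n=27: reaches L-position 24 → W
n=28: only reaches 21(W), 26(W), 27(W), all W → L
The starting position 28 is L: whatever Rosa does, the opponent receives a W position.

Sam wins.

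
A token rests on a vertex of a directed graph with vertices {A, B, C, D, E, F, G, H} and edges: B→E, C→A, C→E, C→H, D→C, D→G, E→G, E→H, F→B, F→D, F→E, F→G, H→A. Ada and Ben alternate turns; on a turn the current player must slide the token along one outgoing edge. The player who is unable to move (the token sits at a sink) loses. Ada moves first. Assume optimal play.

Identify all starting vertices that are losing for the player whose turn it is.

Work bottom-up. With no move the player to move loses. Otherwise the position is W if at least one move leads to an L position for the opponent, and L if every move leads to a W.
Every edge goes from a vertex to one that appears earlier in the order A, G, H, E, C, B, D, F, so processing vertices in that order labels each vertex after all of its successors.
A: no outgoing edge → L
G: no outgoing edge → L
H: →A(L), so W
E: →G(L), so W
C: →A(L), so W
B: →E(W) only, which is W, so L
D: →G(L), so W
F: →B(L), so W
The losing starting vertices are exactly the entries labelled L in this table (3 of them).

A, B, G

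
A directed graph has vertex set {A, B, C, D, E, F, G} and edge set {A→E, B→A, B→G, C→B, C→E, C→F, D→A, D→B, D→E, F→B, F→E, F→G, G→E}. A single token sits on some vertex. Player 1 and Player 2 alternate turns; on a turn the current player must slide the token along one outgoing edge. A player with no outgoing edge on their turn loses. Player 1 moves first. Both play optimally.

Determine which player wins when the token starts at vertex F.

Build the W/L table. Terminal = L. A non-terminal position is W if it has a move to some L; otherwise it is L.
Every edge goes from a vertex to one that appears earlier in the order E, A, G, B, F, D, C, so processing vertices in that order labels each vertex after all of its successors.
E: no outgoing edge → L
A: W (go to E, an L position)
G: W (go to E, an L position)
B: L (options G(W), A(W) are all W)
F: W (go to B, an L position)
D: W (go to B, an L position)
C: W (go to B, an L position)
The starting position F is W: Player 1 should move to B, handing over an L position.

Player 1 wins.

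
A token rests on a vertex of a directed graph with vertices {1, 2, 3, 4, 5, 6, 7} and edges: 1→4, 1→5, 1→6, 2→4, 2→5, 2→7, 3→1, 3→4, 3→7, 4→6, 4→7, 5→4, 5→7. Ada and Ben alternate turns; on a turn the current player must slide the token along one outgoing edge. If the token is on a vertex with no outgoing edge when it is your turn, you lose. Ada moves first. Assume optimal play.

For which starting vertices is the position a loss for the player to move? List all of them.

6, 7

Positions with no move are L. A position that does have a move is losing for the player to move precisely when every available move leads to a winning position for the opponent. Fill in the labels:
Every edge goes from a vertex to one that appears earlier in the order 7, 6, 4, 5, 1, 2, 3, so processing vertices in that order labels each vertex after all of its successors.
7: no outgoing edge → L
6: no outgoing edge → L
4: can move to 6, which is L ⇒ W
5: can move to 7, which is L ⇒ W
1: can move to 6, which is L ⇒ W
2: can move to 7, which is L ⇒ W
3: can move to 7, which is L ⇒ W
Reading off the rows marked L gives the requested list; there are 2 such vertices.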